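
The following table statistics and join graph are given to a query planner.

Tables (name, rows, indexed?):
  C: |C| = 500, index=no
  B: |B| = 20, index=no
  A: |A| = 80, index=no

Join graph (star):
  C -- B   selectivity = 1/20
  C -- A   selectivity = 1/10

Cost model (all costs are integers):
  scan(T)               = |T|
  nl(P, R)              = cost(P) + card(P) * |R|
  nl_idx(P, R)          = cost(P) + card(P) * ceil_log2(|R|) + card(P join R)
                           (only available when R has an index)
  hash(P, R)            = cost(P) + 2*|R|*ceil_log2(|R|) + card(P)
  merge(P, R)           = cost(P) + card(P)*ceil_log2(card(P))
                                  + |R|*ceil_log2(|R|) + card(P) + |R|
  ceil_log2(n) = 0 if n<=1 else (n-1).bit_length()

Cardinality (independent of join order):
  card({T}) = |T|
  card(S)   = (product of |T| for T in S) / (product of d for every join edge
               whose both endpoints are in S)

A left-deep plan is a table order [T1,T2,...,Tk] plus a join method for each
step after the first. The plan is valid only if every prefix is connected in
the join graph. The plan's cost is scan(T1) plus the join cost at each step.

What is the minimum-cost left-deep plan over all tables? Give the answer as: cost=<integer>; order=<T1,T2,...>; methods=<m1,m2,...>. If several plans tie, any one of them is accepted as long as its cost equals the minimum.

Selinger DP (subsets sized 1..n):
  {C}: scan cost=500, card=500
  {B}: scan cost=20, card=20
  {A}: scan cost=80, card=80
  {BC}: card=500; try (B,hash)→1200, (C,merge)→5140, (B,merge)→5620, (C,hash)→9040, (C,nl)→10020, (B,nl)→10500; best=1200 via (B,hash)
  {AC}: card=4000; try (A,hash)→2120, (C,merge)→5720, (A,merge)→6140, (C,hash)→9160, (C,nl)→40080, (A,nl)→40500; best=2120 via (A,hash)
  {ABC}: card=4000; try (A,hash)→2820, (B,hash)→6320, (A,merge)→6840, (A,nl)→41200, (B,merge)→54240, (B,nl)→82120; best=2820 via (A,hash)

cost=2820; order=C,B,A; methods=hash,hash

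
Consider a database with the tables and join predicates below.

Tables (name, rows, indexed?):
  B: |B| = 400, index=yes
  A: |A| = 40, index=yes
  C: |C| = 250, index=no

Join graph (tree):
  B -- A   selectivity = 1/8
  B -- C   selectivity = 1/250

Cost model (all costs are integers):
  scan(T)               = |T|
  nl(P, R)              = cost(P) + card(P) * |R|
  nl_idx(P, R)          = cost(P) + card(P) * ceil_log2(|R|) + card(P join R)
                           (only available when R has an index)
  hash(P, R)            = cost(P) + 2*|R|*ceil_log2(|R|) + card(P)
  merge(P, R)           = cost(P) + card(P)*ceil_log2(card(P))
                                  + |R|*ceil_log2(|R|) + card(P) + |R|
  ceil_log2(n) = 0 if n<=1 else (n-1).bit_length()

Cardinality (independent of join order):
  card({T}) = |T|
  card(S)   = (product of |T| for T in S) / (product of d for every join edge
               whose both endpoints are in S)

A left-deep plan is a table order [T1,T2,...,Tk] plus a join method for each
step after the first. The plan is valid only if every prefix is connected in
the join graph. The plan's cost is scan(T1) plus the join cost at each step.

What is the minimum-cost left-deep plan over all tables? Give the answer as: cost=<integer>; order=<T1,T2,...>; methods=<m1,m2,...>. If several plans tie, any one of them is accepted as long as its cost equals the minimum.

cost=3780; order=C,B,A; methods=nl_idx,hash

Selinger DP (subsets sized 1..n):
  {B}: scan cost=400, card=400
  {A}: scan cost=40, card=40
  {C}: scan cost=250, card=250
  {AB}: card=2000; try (A,hash)→1280, (B,nl_idx)→2400, (B,merge)→4320, (A,merge)→4680, (A,nl_idx)→4800, (B,hash)→7280 …(+2); best=1280 via (A,hash)
  {BC}: card=400; try (B,nl_idx)→2900, (C,hash)→4800, (B,merge)→6500, (C,merge)→6650, (B,hash)→7700, (B,nl)→100250 …(+1); best=2900 via (B,nl_idx)
  {ABC}: card=2000; try (A,hash)→3780, (A,merge)→7180, (C,hash)→7280, (A,nl_idx)→7300, (A,nl)→18900, (C,merge)→27530 …(+1); best=3780 via (A,hash)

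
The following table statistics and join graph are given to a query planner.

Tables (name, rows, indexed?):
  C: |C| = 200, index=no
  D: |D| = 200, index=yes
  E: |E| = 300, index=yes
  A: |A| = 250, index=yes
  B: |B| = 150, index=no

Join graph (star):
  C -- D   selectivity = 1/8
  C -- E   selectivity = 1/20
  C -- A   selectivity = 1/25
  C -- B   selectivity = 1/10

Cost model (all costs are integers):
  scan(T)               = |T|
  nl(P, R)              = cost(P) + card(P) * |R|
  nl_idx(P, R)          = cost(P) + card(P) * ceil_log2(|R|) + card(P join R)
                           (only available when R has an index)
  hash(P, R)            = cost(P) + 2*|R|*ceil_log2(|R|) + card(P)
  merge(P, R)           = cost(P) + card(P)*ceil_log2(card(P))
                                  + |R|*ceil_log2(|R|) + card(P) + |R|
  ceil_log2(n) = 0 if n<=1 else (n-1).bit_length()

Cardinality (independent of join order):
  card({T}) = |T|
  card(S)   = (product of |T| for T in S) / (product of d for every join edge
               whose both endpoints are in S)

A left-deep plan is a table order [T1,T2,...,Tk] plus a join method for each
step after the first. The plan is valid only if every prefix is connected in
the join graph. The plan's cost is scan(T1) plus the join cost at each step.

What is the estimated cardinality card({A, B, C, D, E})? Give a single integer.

Tables in S: A(250), B(150), C(200), D(200), E(300)
Edges inside S: C-D(d=8), C-E(d=20), C-A(d=25), C-B(d=10)
numerator = 250 * 150 * 200 * 200 * 300 = 450000000000
denominator = 8 * 20 * 25 * 10 = 40000
card(S) = 450000000000 / 40000 = 11250000

11250000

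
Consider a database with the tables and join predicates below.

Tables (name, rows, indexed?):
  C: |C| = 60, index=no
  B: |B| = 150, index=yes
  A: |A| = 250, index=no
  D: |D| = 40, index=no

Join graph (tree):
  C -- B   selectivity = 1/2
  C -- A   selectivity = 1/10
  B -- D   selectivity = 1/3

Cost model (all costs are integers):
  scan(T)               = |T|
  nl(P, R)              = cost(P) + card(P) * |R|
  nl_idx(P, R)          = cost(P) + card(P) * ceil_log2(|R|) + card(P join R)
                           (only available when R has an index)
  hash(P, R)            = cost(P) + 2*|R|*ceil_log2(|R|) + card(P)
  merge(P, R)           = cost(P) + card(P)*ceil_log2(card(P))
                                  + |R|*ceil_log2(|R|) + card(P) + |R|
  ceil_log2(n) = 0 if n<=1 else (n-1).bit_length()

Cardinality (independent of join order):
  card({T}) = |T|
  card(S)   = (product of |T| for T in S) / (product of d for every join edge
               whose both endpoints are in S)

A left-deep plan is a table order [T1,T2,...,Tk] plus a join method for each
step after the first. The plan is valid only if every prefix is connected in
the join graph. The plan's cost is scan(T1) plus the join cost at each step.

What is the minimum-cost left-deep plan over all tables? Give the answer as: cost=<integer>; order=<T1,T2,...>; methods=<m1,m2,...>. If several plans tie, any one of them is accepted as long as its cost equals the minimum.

Selinger DP (subsets sized 1..n):
  {C}: scan cost=60, card=60
  {B}: scan cost=150, card=150
  {A}: scan cost=250, card=250
  {D}: scan cost=40, card=40
  {BC}: card=4500; try (C,hash)→1020, (B,merge)→1830, (C,merge)→1920, (B,hash)→2520, (B,nl_idx)→5040, (B,nl)→9060 …(+1); best=1020 via (C,hash)
  {AC}: card=1500; try (C,hash)→1220, (A,merge)→2730, (C,merge)→2920, (A,hash)→4120, (A,nl)→15060, (C,nl)→15250; best=1220 via (C,hash)
  {BD}: card=2000; try (D,hash)→780, (B,merge)→1670, (D,merge)→1780, (B,nl_idx)→2360, (B,hash)→2480, (B,nl)→6040 …(+1); best=780 via (D,hash)
  {ABC}: card=112500; try (B,hash)→5120, (A,hash)→9520, (B,merge)→20570, (A,merge)→66270, (B,nl_idx)→125720, (B,nl)→226220 …(+1); best=5120 via (B,hash)
  {BCD}: card=60000; try (C,hash)→3500, (D,hash)→6000, (C,merge)→25200, (D,merge)→64300, (C,nl)→120780, (D,nl)→181020; best=3500 via (C,hash)
  {ABCD}: card=1500000; try (A,hash)→67500, (D,hash)→118100, (A,merge)→1025750, (D,merge)→2030400, (D,nl)→4505120, (A,nl)→15003500; best=67500 via (A,hash)

cost=67500; order=B,D,C,A; methods=hash,hash,hash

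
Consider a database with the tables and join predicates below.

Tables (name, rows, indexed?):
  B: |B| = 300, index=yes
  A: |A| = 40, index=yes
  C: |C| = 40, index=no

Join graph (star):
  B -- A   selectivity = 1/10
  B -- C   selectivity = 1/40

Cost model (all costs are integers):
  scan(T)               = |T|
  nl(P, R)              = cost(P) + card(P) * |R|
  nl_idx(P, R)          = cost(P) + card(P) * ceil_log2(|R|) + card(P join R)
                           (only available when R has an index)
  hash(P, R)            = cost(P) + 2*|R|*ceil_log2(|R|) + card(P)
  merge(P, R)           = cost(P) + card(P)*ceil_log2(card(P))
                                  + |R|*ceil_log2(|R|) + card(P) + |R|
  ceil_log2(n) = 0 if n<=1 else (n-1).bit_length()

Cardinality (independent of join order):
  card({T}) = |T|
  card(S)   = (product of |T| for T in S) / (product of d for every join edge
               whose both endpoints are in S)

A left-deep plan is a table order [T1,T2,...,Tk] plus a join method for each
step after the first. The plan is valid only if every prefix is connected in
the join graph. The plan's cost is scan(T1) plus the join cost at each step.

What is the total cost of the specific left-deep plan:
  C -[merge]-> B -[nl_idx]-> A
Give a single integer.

step 1: scan C: cost=40, card=40
step 2: join B via merge
    card(P join B) = 40*300/(40) = 300
    cost = 40 + 40*6 + 300*9 + 40 + 300 = 3320
step 3: join A via nl_idx
    card(P join A) = 300*40/(10) = 1200
    cost = 3320 + 300*6 + 1200 = 6320

6320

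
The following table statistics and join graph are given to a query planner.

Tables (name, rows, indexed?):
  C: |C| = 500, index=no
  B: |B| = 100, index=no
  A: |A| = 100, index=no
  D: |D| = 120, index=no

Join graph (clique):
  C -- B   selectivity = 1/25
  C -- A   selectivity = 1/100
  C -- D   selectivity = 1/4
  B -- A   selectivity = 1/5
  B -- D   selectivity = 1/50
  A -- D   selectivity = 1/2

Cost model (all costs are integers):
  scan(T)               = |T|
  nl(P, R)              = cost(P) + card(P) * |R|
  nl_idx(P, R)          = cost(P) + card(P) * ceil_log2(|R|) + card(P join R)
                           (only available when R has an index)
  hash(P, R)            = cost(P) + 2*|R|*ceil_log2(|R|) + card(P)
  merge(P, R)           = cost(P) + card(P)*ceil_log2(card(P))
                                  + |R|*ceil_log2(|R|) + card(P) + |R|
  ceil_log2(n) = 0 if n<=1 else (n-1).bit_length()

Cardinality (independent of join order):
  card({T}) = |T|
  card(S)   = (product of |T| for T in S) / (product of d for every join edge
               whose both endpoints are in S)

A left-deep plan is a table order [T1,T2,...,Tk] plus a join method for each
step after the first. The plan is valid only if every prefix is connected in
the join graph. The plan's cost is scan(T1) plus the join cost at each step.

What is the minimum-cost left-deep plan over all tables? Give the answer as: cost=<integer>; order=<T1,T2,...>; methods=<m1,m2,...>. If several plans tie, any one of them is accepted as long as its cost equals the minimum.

Selinger DP (subsets sized 1..n):
  {C}: scan cost=500, card=500
  {B}: scan cost=100, card=100
  {A}: scan cost=100, card=100
  {D}: scan cost=120, card=120
  {BC}: card=2000; try (B,hash)→2400, (C,merge)→5900, (B,merge)→6300, (C,hash)→9200, (C,nl)→50100, (B,nl)→50500; best=2400 via (B,hash)
  {AC}: card=500; try (A,hash)→2400, (C,merge)→5900, (A,merge)→6300, (C,hash)→9200, (C,nl)→50100, (A,nl)→50500; best=2400 via (A,hash)
  {CD}: card=15000; try (D,hash)→2680, (C,merge)→6080, (D,merge)→6460, (C,hash)→9240, (C,nl)→60120, (D,nl)→60500; best=2680 via (D,hash)
  {AB}: card=2000; try (B,hash)→1600, (A,hash)→1600, (B,merge)→1700, (A,merge)→1700, (B,nl)→10100, (A,nl)→10100; best=1600 via (B,hash)
  {BD}: card=240; try (B,hash)→1640, (D,merge)→1860, (D,hash)→1880, (B,merge)→1880, (D,nl)→12100, (B,nl)→12120; best=1640 via (B,hash)
  {AD}: card=6000; try (A,hash)→1640, (D,merge)→1860, (D,hash)→1880, (A,merge)→1880, (D,nl)→12100, (A,nl)→12120; best=1640 via (A,hash)
  {ABC}: card=400; try (B,hash)→4300, (A,hash)→5800, (B,merge)→8200, (C,hash)→12600, (A,merge)→27200, (C,merge)→30600 …(+3); best=4300 via (B,hash)
  {BCD}: card=1200; try (D,hash)→6080, (C,merge)→8800, (C,hash)→10880, (B,hash)→19080, (D,merge)→27360, (C,nl)→121640 …(+3); best=6080 via (D,hash)
  {ACD}: card=7500; try (D,hash)→4580, (D,merge)→8360, (C,hash)→16640, (A,hash)→19080, (D,nl)→62400, (C,merge)→90640 …(+3); best=4580 via (D,hash)
  {ABD}: card=2400; try (A,hash)→3280, (A,merge)→4600, (D,hash)→5280, (B,hash)→9040, (A,nl)→25640, (D,merge)→26560 …(+3); best=3280 via (A,hash)
  {ABCD}: card=120; try (D,hash)→6380, (A,hash)→8680, (D,merge)→9260, (B,hash)→13480, (C,hash)→14680, (A,merge)→21280 …(+6); best=6380 via (D,hash)

cost=6380; order=C,A,B,D; methods=hash,hash,hash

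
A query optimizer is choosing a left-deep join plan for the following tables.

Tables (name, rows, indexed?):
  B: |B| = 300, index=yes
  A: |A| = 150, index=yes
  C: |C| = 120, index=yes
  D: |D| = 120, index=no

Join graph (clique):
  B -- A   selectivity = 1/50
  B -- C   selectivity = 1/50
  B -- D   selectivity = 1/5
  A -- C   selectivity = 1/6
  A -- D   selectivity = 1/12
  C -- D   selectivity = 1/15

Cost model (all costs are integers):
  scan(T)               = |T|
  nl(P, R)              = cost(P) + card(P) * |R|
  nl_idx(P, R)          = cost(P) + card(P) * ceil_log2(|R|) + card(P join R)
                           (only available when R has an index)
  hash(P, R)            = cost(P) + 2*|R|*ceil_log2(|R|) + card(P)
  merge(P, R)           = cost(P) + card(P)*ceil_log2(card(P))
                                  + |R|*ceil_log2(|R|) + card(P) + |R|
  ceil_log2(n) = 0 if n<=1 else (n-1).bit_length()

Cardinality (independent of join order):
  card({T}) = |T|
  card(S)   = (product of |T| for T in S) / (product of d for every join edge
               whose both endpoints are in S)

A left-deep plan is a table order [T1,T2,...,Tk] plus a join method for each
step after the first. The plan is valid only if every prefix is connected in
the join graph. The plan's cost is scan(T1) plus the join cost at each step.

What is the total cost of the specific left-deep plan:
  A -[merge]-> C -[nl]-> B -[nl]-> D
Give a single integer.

step 1: scan A: cost=150, card=150
step 2: join C via merge
    card(P join C) = 150*120/(6) = 3000
    cost = 150 + 150*8 + 120*7 + 150 + 120 = 2460
step 3: join B via nl
    card(P join B) = 3000*300/(50*50) = 360
    cost = 2460 + 3000*300 = 902460
step 4: join D via nl
    card(P join D) = 360*120/(5*12*15) = 48
    cost = 902460 + 360*120 = 945660

945660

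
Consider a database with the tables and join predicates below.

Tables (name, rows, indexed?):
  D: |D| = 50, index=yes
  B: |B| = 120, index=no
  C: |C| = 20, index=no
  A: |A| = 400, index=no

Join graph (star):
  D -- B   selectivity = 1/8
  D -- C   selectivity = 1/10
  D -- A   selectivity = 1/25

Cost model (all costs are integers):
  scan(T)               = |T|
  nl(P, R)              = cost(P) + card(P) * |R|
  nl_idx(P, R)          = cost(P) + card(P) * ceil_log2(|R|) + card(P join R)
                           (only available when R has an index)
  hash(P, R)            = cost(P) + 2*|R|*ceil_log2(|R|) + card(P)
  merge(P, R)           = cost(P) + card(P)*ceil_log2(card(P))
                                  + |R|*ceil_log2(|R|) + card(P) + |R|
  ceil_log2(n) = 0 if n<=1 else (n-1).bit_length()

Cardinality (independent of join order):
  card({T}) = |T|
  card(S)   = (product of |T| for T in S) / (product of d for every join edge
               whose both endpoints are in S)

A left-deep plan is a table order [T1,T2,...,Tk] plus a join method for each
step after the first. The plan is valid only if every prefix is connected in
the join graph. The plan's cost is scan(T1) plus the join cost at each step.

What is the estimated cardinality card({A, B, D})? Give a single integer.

12000

Tables in S: A(400), B(120), D(50)
Edges inside S: D-B(d=8), D-A(d=25)
numerator = 400 * 120 * 50 = 2400000
denominator = 8 * 25 = 200
card(S) = 2400000 / 200 = 12000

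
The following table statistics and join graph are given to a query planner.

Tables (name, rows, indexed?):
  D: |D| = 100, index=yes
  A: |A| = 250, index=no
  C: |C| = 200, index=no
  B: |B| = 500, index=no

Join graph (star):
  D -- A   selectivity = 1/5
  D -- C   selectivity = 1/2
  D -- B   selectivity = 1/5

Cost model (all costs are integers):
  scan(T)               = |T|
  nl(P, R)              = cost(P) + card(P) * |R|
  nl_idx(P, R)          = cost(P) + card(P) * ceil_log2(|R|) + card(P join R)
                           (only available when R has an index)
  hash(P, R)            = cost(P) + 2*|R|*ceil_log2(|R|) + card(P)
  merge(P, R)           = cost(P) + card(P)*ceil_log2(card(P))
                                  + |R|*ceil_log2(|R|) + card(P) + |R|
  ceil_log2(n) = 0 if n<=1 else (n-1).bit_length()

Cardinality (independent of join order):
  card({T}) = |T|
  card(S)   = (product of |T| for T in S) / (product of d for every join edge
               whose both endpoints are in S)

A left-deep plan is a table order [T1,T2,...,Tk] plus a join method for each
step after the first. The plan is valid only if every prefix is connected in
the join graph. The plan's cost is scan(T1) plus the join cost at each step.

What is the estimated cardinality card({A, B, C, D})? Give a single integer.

50000000

Tables in S: A(250), B(500), C(200), D(100)
Edges inside S: D-A(d=5), D-C(d=2), D-B(d=5)
numerator = 250 * 500 * 200 * 100 = 2500000000
denominator = 5 * 2 * 5 = 50
card(S) = 2500000000 / 50 = 50000000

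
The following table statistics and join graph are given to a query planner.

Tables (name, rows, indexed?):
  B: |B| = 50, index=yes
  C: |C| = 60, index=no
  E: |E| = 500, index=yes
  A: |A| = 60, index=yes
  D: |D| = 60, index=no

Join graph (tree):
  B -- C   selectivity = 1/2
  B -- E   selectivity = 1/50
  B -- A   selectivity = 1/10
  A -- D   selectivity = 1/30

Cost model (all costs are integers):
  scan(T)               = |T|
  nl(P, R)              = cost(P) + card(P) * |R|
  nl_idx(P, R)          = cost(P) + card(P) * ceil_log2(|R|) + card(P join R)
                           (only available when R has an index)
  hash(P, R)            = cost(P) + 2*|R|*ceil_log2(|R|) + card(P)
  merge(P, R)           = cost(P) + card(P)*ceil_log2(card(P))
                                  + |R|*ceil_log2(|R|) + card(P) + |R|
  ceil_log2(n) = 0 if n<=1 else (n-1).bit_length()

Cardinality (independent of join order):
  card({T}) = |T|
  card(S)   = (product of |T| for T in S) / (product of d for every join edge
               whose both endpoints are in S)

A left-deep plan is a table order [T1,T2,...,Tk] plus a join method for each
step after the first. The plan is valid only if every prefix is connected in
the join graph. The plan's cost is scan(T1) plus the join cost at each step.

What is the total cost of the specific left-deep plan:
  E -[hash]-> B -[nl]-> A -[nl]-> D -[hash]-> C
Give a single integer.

218320

step 1: scan E: cost=500, card=500
step 2: join B via hash
    card(P join B) = 500*50/(50) = 500
    cost = 500 + 2*50*6 + 500 = 1600
step 3: join A via nl
    card(P join A) = 500*60/(10) = 3000
    cost = 1600 + 500*60 = 31600
step 4: join D via nl
    card(P join D) = 3000*60/(30) = 6000
    cost = 31600 + 3000*60 = 211600
step 5: join C via hash
    card(P join C) = 6000*60/(2) = 180000
    cost = 211600 + 2*60*6 + 6000 = 218320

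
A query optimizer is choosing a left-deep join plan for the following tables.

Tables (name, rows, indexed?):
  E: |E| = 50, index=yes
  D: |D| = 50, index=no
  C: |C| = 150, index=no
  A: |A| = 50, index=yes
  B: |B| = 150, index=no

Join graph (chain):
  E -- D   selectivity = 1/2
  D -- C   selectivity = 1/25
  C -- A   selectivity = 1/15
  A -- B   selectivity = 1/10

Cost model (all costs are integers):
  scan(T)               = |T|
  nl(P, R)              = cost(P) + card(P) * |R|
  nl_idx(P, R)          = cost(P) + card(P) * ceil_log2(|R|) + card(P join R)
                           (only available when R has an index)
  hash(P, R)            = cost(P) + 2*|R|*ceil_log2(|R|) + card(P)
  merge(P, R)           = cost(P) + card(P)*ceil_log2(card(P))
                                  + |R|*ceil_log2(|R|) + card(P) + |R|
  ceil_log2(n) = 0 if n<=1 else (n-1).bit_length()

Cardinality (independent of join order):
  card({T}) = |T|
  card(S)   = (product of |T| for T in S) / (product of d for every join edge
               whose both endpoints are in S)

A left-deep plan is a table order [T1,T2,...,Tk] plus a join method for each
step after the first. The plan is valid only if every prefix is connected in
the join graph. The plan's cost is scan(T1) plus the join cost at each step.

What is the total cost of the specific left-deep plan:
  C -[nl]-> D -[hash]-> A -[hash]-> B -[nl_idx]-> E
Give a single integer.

476950

step 1: scan C: cost=150, card=150
step 2: join D via nl
    card(P join D) = 150*50/(25) = 300
    cost = 150 + 150*50 = 7650
step 3: join A via hash
    card(P join A) = 300*50/(15) = 1000
    cost = 7650 + 2*50*6 + 300 = 8550
step 4: join B via hash
    card(P join B) = 1000*150/(10) = 15000
    cost = 8550 + 2*150*8 + 1000 = 11950
step 5: join E via nl_idx
    card(P join E) = 15000*50/(2) = 375000
    cost = 11950 + 15000*6 + 375000 = 476950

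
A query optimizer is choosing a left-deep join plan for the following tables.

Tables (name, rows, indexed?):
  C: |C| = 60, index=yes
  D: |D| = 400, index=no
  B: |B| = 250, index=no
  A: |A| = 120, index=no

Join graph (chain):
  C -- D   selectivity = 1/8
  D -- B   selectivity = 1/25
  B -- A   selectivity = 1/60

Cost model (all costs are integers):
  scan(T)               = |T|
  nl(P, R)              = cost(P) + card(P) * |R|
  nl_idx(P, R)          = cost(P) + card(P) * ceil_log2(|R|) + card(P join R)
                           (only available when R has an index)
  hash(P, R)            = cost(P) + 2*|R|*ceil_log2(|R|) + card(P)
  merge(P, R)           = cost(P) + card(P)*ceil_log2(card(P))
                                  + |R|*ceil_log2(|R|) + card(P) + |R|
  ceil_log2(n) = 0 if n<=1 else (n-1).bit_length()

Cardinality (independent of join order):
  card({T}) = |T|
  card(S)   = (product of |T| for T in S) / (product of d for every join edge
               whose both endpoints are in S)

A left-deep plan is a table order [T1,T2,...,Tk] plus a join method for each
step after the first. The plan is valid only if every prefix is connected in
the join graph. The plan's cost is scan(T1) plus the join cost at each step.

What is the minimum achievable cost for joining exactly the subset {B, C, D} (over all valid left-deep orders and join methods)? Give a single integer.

Selinger DP over subsets of {B,C,D}:
  {C}: scan cost=60, card=60
  {D}: scan cost=400, card=400
  {B}: scan cost=250, card=250
  {CD}: card=3000; try (C,hash)→1520, (D,merge)→4480, (C,merge)→4820, (C,nl_idx)→5800, (D,hash)→7320, (D,nl)→24060 …(+1); best=1520 via (C,hash)
  {BD}: card=4000; try (B,hash)→4800, (D,merge)→6500, (B,merge)→6650, (D,hash)→7700, (D,nl)→100250, (B,nl)→100400; best=4800 via (B,hash)
  {BCD}: card=30000; try (B,hash)→8520, (C,hash)→9520, (B,merge)→42770, (C,merge)→57220, (C,nl_idx)→58800, (C,nl)→244800 …(+1); best=8520 via (B,hash)

8520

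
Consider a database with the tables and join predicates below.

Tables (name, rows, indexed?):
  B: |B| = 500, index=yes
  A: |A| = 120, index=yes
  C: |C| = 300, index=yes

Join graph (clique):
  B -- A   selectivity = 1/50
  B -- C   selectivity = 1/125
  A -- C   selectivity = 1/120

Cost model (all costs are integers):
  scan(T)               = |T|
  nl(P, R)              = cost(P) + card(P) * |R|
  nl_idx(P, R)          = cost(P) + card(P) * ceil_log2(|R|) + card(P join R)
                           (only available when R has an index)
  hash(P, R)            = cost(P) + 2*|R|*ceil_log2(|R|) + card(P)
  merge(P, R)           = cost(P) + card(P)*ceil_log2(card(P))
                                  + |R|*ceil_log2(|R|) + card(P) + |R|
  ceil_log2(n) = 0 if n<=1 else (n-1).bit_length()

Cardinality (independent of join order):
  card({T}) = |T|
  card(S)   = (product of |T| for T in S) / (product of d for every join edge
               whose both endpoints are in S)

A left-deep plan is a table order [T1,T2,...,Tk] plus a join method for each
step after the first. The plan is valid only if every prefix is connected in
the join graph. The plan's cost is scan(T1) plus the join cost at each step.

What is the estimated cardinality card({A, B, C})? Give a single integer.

Tables in S: A(120), B(500), C(300)
Edges inside S: B-A(d=50), B-C(d=125), A-C(d=120)
numerator = 120 * 500 * 300 = 18000000
denominator = 50 * 125 * 120 = 750000
card(S) = 18000000 / 750000 = 24

24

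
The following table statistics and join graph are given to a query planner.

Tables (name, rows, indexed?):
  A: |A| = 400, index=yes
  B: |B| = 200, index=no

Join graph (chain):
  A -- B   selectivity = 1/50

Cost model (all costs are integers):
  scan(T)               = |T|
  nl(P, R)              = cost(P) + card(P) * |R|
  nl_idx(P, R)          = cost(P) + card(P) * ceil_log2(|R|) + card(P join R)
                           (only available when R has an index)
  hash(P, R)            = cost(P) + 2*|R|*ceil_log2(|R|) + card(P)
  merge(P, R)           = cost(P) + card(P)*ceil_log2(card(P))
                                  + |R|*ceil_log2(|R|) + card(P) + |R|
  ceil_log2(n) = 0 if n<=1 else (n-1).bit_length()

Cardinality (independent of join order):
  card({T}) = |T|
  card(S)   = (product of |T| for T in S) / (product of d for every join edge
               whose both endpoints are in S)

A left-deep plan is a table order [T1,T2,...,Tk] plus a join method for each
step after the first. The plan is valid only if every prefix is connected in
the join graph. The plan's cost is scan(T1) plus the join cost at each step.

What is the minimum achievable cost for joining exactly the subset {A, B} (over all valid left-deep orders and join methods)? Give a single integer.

3600

Selinger DP over subsets of {A,B}:
  {A}: scan cost=400, card=400
  {B}: scan cost=200, card=200
  {AB}: card=1600; try (A,nl_idx)→3600, (B,hash)→4000, (A,merge)→6000, (B,merge)→6200, (A,hash)→7600, (A,nl)→80200 …(+1); best=3600 via (A,nl_idx)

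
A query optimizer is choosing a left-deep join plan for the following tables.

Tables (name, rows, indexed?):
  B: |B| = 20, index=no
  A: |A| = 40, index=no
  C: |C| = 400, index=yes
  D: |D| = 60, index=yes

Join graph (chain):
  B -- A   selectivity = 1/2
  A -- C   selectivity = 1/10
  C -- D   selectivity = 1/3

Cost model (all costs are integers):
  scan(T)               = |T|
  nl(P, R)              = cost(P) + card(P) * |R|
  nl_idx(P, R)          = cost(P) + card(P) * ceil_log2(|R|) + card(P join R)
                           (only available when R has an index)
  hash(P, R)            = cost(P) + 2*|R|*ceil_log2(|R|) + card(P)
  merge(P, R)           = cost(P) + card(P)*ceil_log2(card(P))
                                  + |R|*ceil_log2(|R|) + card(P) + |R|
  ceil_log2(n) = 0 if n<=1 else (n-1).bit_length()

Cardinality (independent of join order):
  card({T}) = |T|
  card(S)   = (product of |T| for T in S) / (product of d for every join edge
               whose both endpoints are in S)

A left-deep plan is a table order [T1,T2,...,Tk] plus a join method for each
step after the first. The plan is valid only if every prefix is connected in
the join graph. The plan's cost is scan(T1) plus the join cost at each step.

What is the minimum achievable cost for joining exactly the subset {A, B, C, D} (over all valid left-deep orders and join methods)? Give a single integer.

19800

Selinger DP over subsets of {A,B,C,D}:
  {B}: scan cost=20, card=20
  {A}: scan cost=40, card=40
  {C}: scan cost=400, card=400
  {D}: scan cost=60, card=60
  {AB}: card=400; try (B,hash)→280, (A,merge)→420, (B,merge)→440, (A,hash)→520, (A,nl)→820, (B,nl)→840; best=280 via (B,hash)
  {AC}: card=1600; try (A,hash)→1280, (C,nl_idx)→2000, (C,merge)→4320, (A,merge)→4680, (C,hash)→7280, (C,nl)→16040 …(+1); best=1280 via (A,hash)
  {CD}: card=8000; try (D,hash)→1520, (C,merge)→4480, (D,merge)→4820, (C,hash)→7320, (C,nl_idx)→8600, (D,nl_idx)→10800 …(+2); best=1520 via (D,hash)
  {ABC}: card=16000; try (B,hash)→3080, (C,hash)→7880, (C,merge)→8280, (C,nl_idx)→19880, (B,merge)→20600, (B,nl)→33280 …(+1); best=3080 via (B,hash)
  {ACD}: card=32000; try (D,hash)→3600, (A,hash)→10000, (D,merge)→20900, (D,nl_idx)→42880, (D,nl)→97280, (A,merge)→113800 …(+1); best=3600 via (D,hash)
  {ABCD}: card=320000; try (D,hash)→19800, (B,hash)→35800, (D,merge)→243500, (D,nl_idx)→419080, (B,merge)→515720, (B,nl)→643600 …(+1); best=19800 via (D,hash)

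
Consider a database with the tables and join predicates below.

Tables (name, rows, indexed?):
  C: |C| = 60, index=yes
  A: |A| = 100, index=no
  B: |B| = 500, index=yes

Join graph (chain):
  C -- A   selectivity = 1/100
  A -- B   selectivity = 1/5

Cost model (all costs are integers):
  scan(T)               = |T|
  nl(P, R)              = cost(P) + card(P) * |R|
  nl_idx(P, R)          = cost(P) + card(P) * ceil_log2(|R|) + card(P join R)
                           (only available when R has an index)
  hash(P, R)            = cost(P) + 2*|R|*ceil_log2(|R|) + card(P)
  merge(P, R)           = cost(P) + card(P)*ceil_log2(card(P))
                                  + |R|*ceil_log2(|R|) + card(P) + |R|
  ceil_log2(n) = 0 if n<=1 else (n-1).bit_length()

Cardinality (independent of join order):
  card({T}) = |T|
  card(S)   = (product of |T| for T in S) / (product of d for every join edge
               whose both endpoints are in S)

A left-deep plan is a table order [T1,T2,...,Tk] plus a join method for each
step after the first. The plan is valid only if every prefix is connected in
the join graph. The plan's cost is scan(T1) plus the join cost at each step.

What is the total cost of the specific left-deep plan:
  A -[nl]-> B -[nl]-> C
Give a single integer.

step 1: scan A: cost=100, card=100
step 2: join B via nl
    card(P join B) = 100*500/(5) = 10000
    cost = 100 + 100*500 = 50100
step 3: join C via nl
    card(P join C) = 10000*60/(100) = 6000
    cost = 50100 + 10000*60 = 650100

650100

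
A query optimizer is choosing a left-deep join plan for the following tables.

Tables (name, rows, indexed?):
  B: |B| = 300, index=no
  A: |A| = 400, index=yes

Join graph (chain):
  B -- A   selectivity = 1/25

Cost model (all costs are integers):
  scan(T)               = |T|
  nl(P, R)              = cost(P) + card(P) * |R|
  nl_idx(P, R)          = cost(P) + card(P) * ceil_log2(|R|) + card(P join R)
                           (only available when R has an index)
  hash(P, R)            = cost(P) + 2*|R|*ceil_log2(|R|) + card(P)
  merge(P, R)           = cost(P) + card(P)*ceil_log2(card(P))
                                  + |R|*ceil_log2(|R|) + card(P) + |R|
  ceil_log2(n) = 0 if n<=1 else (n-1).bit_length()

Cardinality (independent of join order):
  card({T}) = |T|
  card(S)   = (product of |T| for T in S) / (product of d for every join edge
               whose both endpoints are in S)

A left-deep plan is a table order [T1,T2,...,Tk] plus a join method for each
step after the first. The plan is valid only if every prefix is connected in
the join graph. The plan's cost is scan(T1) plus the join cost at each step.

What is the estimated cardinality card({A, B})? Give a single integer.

Tables in S: A(400), B(300)
Edges inside S: B-A(d=25)
numerator = 400 * 300 = 120000
denominator = 25 = 25
card(S) = 120000 / 25 = 4800

4800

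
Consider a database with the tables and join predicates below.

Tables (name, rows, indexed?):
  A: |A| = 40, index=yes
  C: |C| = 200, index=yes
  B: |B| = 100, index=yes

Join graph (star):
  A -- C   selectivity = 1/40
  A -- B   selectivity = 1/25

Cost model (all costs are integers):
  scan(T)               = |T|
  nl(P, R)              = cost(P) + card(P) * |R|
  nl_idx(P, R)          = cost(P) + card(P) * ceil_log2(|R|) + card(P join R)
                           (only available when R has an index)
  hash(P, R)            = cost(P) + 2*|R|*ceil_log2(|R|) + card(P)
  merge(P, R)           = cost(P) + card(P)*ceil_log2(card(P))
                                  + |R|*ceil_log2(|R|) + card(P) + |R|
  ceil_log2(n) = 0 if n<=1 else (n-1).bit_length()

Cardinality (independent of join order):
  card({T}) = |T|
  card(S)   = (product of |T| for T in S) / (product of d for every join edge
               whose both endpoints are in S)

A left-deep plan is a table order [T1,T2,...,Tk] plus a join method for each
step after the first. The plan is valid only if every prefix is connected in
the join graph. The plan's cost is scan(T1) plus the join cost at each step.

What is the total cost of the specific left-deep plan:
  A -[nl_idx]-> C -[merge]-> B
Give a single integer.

3160

step 1: scan A: cost=40, card=40
step 2: join C via nl_idx
    card(P join C) = 40*200/(40) = 200
    cost = 40 + 40*8 + 200 = 560
step 3: join B via merge
    card(P join B) = 200*100/(25) = 800
    cost = 560 + 200*8 + 100*7 + 200 + 100 = 3160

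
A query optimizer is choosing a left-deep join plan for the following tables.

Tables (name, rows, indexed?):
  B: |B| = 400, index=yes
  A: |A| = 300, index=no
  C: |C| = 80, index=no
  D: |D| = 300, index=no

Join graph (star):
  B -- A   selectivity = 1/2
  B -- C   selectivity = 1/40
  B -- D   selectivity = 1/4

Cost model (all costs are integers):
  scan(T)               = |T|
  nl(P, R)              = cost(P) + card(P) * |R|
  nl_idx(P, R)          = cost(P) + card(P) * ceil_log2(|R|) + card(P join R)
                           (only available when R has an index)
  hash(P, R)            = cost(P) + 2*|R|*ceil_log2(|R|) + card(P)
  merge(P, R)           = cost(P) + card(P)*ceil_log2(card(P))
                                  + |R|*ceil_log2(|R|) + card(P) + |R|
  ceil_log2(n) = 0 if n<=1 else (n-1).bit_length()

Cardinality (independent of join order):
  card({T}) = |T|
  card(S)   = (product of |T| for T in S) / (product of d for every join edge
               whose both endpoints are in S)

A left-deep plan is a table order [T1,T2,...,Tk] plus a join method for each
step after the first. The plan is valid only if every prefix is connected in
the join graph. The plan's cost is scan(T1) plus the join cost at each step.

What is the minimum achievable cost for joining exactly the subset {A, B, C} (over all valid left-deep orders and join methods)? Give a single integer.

Selinger DP over subsets of {A,B,C}:
  {B}: scan cost=400, card=400
  {A}: scan cost=300, card=300
  {C}: scan cost=80, card=80
  {AB}: card=60000; try (A,hash)→6200, (B,merge)→7300, (A,merge)→7400, (B,hash)→7800, (B,nl_idx)→63000, (B,nl)→120300 …(+1); best=6200 via (A,hash)
  {BC}: card=800; try (B,nl_idx)→1600, (C,hash)→1920, (B,merge)→4720, (C,merge)→5040, (B,hash)→7360, (B,nl)→32080 …(+1); best=1600 via (B,nl_idx)
  {ABC}: card=120000; try (A,hash)→7800, (A,merge)→13400, (C,hash)→67320, (A,nl)→241600, (C,merge)→1026840, (C,nl)→4806200; best=7800 via (A,hash)

7800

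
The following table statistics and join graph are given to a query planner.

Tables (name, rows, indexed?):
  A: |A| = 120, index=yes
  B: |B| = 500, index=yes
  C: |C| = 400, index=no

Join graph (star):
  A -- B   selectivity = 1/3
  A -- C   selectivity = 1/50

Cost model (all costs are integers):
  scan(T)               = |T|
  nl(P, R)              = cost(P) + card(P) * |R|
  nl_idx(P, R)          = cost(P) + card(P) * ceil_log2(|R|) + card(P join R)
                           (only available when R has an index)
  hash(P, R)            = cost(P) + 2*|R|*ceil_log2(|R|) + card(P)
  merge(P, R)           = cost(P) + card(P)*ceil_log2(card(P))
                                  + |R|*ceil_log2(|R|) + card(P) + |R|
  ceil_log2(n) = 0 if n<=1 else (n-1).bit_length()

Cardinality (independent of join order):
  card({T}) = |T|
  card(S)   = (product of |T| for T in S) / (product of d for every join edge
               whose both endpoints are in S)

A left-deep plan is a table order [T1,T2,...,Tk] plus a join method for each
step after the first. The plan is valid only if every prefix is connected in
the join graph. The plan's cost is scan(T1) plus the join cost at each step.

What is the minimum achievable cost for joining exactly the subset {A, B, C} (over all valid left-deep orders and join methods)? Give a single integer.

12440

Selinger DP over subsets of {A,B,C}:
  {A}: scan cost=120, card=120
  {B}: scan cost=500, card=500
  {C}: scan cost=400, card=400
  {AB}: card=20000; try (A,hash)→2680, (B,merge)→6080, (A,merge)→6460, (B,hash)→9240, (B,nl_idx)→21200, (A,nl_idx)→24000 …(+2); best=2680 via (A,hash)
  {AC}: card=960; try (A,hash)→2480, (A,nl_idx)→4160, (C,merge)→5080, (A,merge)→5360, (C,hash)→7440, (C,nl)→48120 …(+1); best=2480 via (A,hash)
  {ABC}: card=160000; try (B,hash)→12440, (B,merge)→18040, (C,hash)→29880, (B,nl_idx)→171120, (C,merge)→326680, (B,nl)→482480 …(+1); best=12440 via (B,hash)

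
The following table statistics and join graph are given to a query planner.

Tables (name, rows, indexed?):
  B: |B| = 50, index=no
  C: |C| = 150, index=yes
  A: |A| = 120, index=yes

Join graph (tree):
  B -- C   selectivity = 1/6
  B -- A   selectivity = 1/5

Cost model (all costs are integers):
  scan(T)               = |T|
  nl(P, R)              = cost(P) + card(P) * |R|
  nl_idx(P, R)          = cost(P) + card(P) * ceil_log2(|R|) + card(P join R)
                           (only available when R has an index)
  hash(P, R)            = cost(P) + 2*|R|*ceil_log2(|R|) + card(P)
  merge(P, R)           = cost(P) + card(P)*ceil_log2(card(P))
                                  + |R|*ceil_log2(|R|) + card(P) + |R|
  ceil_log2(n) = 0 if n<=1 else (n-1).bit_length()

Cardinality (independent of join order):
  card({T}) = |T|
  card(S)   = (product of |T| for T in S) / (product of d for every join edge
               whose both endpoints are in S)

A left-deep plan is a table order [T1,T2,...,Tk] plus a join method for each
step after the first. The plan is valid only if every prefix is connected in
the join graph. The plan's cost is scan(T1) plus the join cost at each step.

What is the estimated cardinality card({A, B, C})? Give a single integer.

30000

Tables in S: A(120), B(50), C(150)
Edges inside S: B-C(d=6), B-A(d=5)
numerator = 120 * 50 * 150 = 900000
denominator = 6 * 5 = 30
card(S) = 900000 / 30 = 30000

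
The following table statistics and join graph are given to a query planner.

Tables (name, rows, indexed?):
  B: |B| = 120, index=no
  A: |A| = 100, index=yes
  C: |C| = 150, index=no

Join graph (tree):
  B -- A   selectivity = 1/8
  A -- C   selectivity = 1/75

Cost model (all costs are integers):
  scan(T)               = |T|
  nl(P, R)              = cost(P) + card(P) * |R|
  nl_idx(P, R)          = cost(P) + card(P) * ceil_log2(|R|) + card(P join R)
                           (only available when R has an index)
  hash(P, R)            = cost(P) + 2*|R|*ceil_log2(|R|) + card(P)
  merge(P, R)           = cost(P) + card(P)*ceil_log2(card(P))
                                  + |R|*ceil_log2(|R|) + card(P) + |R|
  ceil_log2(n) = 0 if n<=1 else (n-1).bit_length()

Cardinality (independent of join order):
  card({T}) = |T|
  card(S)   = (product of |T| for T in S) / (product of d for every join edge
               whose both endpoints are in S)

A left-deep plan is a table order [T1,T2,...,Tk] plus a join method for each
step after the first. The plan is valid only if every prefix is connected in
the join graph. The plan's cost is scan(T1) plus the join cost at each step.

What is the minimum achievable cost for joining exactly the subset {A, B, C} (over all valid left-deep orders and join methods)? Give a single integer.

Selinger DP over subsets of {A,B,C}:
  {B}: scan cost=120, card=120
  {A}: scan cost=100, card=100
  {C}: scan cost=150, card=150
  {AB}: card=1500; try (A,hash)→1640, (B,merge)→1860, (B,hash)→1880, (A,merge)→1880, (A,nl_idx)→2460, (B,nl)→12100 …(+1); best=1640 via (A,hash)
  {AC}: card=200; try (A,nl_idx)→1400, (A,hash)→1700, (C,merge)→2250, (A,merge)→2300, (C,hash)→2600, (C,nl)→15100 …(+1); best=1400 via (A,nl_idx)
  {ABC}: card=3000; try (B,hash)→3280, (B,merge)→4160, (C,hash)→5540, (C,merge)→20990, (B,nl)→25400, (C,nl)→226640; best=3280 via (B,hash)

3280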